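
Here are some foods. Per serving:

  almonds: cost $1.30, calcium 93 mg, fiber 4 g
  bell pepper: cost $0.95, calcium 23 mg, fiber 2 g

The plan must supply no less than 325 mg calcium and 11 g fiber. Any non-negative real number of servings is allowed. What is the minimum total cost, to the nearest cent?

This is a tiny linear program; its minimum lies at a vertex of the feasible set. List the vertices and price them.
almonds only: max(325/93, 11/4) = 3.495 servings → $4.54.
bell pepper only: max(325/23, 11/2) = 14.13 servings → $13.42.
almonds + bell pepper with both targets exact would need a negative amount; discard.
So the least-cost plan costs $4.54.

$4.54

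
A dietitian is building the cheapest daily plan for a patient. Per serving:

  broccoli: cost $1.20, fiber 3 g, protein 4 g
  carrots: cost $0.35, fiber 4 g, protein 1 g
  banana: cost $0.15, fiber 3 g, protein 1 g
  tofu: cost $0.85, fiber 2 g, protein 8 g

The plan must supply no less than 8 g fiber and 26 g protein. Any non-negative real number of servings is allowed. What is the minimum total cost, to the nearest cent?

$2.79

A basic optimal solution has at most two foods positive. Try each food alone and each pair with both targets met exactly.
broccoli only: max(8/3, 26/4) = 6.5 servings → $7.80.
carrots only: max(8/4, 26/1) = 26 servings → $9.10.
banana only: max(8/3, 26/1) = 26 servings → $3.90.
tofu only: max(8/2, 26/8) = 4 servings → $3.40.
broccoli + carrots with both targets exact would need a negative amount; discard.
broccoli + banana with both targets exact would need a negative amount; discard.
broccoli + tofu with both tight: 0.75 servings and 2.875 servings → $3.34.
carrots + banana: intersection lies outside the first quadrant.
carrots + tofu with both tight: 0.4 servings and 3.2 servings → $2.86.
banana + tofu with both tight: 0.5455 servings and 3.182 servings → $2.79.
Cheapest feasible corner: $2.79.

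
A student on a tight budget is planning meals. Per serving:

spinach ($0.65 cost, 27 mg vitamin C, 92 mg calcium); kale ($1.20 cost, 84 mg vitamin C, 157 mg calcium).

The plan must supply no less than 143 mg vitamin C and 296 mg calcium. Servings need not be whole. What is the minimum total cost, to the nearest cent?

$2.23

This is a tiny linear program; its minimum lies at a vertex of the feasible set. List the vertices and price them.
spinach only: max(143/27, 296/92) = 5.296 servings → $3.44.
kale only: max(143/84, 296/157) = 1.885 servings → $2.26.
spinach + kale with both tight: 0.6916 servings and 1.48 servings → $2.23.
So the least-cost plan costs $2.23.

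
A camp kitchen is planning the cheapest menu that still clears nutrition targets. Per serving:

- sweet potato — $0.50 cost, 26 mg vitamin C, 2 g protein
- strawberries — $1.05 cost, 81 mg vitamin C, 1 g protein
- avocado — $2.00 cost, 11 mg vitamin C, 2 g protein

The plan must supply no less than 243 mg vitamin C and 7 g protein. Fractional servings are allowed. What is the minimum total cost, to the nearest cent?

Compare the cost at each extreme point of the feasible region.
sweet potato only: max(243/26, 7/2) = 9.346 servings → $4.67.
strawberries only: max(243/81, 7/1) = 7 servings → $7.35.
avocado only: max(243/11, 7/2) = 22.09 servings → $44.18.
sweet potato + strawberries with both tight: 2.382 servings and 2.235 servings → $3.54.
sweet potato + avocado with both targets exact would need a negative amount; discard.
strawberries + avocado with both tight: 2.709 servings and 2.146 servings → $7.14.
Cheapest feasible corner: $3.54.

$3.54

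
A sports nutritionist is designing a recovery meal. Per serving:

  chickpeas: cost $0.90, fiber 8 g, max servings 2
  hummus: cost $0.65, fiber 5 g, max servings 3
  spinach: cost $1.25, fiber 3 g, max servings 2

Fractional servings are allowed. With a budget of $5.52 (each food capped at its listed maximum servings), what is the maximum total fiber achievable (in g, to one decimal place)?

Fiber per dollar: chickpeas 8.889, hummus 7.692, spinach 2.4.
Take 2 servings of chickpeas: spends $1.80, +16.0 g fiber (running total 16.0 g).
Take 3 servings of hummus: spends $1.95, +15.0 g fiber (running total 31.0 g).
Take 1.416 servings of spinach: spends $1.77, +4.2 g fiber (running total 35.2 g).
Greedy by best ratio exhausts the cost allowance optimally: 35.2 g.

35.2 g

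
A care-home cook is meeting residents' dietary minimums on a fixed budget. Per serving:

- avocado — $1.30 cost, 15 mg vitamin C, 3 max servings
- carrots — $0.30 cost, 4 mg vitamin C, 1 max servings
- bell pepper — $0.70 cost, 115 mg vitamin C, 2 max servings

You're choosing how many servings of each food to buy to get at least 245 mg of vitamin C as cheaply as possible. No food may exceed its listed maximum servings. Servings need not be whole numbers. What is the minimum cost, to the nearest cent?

Cost per mg of vitamin C: bell pepper $0.0061, carrots $0.0750, avocado $0.0867.
Take 2 servings of bell pepper: +230.0 mg vitamin C for $1.40 (total $1.40, still need 15.0 mg).
Take 1 serving of carrots: +4.0 mg vitamin C for $0.30 (total $1.70, still need 11.0 mg).
Take 0.7333 servings of avocado: +11.0 mg vitamin C for $0.95 (total $2.65, still need 0.0 mg).
Greedy by cheapest-per-mg is optimal for a single linear constraint, so the minimum cost is $2.65.

$2.65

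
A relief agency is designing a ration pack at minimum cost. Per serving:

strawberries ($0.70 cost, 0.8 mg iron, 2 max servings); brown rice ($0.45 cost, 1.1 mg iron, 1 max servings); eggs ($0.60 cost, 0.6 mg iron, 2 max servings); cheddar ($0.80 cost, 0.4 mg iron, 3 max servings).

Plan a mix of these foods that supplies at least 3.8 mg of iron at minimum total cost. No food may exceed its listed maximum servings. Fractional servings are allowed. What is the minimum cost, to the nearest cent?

Cost per mg of iron: brown rice $0.4091, strawberries $0.8750, eggs $1.0000, cheddar $2.0000.
Take 1 serving of brown rice: +1.1 mg iron for $0.45 (total $0.45, still need 2.7 mg).
Take 2 servings of strawberries: +1.6 mg iron for $1.40 (total $1.85, still need 1.1 mg).
Take 1.833 servings of eggs: +1.1 mg iron for $1.10 (total $2.95, still need 0.0 mg).
Greedy by cheapest-per-mg is optimal for a single linear constraint, so the minimum cost is $2.95.

$2.95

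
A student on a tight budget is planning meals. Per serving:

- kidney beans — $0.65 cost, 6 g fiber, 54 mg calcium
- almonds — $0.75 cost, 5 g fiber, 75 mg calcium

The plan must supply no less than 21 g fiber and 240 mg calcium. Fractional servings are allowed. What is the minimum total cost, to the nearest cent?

$2.63

The cheapest plan sits at a corner of the feasible region — with two constraints it uses at most two foods.
kidney beans only: max(21/6, 240/54) = 4.444 servings → $2.89.
almonds only: max(21/5, 240/75) = 4.2 servings → $3.15.
kidney beans + almonds with both tight: 2.083 servings and 1.7 servings → $2.63.
The minimum over all feasible corners is $2.63.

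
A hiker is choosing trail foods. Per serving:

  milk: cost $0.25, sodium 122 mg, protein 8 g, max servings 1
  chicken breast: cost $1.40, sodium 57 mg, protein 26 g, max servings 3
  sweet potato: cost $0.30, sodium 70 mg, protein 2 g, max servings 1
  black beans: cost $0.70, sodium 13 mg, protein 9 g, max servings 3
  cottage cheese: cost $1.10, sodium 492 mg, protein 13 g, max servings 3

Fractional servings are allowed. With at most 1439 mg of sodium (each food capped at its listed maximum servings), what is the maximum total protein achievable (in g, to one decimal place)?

Protein per mg sodium: black beans 0.6923, chicken breast 0.4561, milk 0.06557, sweet potato 0.02857, cottage cheese 0.02642.
Take 3 servings of black beans: uses 39 mg sodium, +27.0 g protein (running total 27.0 g).
Take 3 servings of chicken breast: uses 171 mg sodium, +78.0 g protein (running total 105.0 g).
Take 1 serving of milk: uses 122 mg sodium, +8.0 g protein (running total 113.0 g).
Take 1 serving of sweet potato: uses 70 mg sodium, +2.0 g protein (running total 115.0 g).
Take 2.108 servings of cottage cheese: uses 1037 mg sodium, +27.4 g protein (running total 142.4 g).
Greedy by best ratio exhausts the sodium allowance optimally: 142.4 g.

142.4 g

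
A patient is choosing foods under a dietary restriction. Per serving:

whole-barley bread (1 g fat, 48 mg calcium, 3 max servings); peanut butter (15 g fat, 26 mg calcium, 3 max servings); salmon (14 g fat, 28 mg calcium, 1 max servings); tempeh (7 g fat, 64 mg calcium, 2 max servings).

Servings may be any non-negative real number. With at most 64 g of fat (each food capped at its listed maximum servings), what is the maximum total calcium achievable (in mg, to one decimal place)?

357.2 mg

Calcium per g fat: whole-barley bread 48, tempeh 9.143, salmon 2, peanut butter 1.733.
Take 3 servings of whole-barley bread: uses 3 g fat, +144.0 mg calcium (running total 144.0 mg).
Take 2 servings of tempeh: uses 14 g fat, +128.0 mg calcium (running total 272.0 mg).
Take 1 serving of salmon: uses 14 g fat, +28.0 mg calcium (running total 300.0 mg).
Take 2.2 servings of peanut butter: uses 33 g fat, +57.2 mg calcium (running total 357.2 mg).
Filling greedily by calcium-per-g fat is optimal for one linear limit, giving 357.2 mg.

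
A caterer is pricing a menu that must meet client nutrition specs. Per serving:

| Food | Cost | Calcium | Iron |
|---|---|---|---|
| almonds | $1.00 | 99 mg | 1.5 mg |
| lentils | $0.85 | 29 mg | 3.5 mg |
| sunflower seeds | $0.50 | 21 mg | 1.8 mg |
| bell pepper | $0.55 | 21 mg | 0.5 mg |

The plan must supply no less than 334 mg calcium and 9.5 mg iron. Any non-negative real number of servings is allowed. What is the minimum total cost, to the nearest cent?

An LP optimum is at a vertex; with two nutrient constraints at most two foods are used. Check each candidate.
almonds only: max(334/99, 9.5/1.5) = 6.333 servings → $6.33.
lentils only: max(334/29, 9.5/3.5) = 11.52 servings → $9.79.
sunflower seeds only: max(334/21, 9.5/1.8) = 15.9 servings → $7.95.
bell pepper only: max(334/21, 9.5/0.5) = 19 servings → $10.45.
almonds + lentils with both tight: 2.949 servings and 1.45 servings → $4.18.
almonds + sunflower seeds with both tight: 2.738 servings and 2.996 servings → $4.24.
almonds + bell pepper: the both-tight solution has a negative serving — not a feasible corner.
lentils + sunflower seeds: the both-tight solution has a negative serving — not a feasible corner.
lentils + bell pepper with both tight: 0.5508 servings and 15.14 servings → $8.80.
sunflower seeds + bell pepper with both tight: 1.19 servings and 14.71 servings → $8.69.
Cheapest feasible corner: $4.18.

$4.18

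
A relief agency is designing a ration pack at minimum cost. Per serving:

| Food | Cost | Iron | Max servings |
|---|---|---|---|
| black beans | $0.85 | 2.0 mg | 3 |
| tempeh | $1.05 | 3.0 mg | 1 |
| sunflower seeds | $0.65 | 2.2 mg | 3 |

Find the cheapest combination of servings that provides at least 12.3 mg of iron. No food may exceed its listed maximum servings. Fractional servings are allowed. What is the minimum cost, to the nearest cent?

Cost per mg of iron: sunflower seeds $0.2955, tempeh $0.3500, black beans $0.4250.
Take 3 servings of sunflower seeds: +6.6 mg iron for $1.95 (total $1.95, still need 5.7 mg).
Take 1 serving of tempeh: +3.0 mg iron for $1.05 (total $3.00, still need 2.7 mg).
Take 1.35 servings of black beans: +2.7 mg iron for $1.15 (total $4.15, still need 0.0 mg).
Greedy by cheapest-per-mg is optimal for a single linear constraint, so the minimum cost is $4.15.

$4.15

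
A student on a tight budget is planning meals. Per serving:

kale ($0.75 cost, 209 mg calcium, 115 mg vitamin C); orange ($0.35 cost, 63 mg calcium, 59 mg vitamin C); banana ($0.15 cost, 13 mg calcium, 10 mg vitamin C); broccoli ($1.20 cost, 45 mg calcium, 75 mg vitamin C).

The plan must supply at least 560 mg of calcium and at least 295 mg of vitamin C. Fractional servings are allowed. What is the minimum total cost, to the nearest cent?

$2.01

At the optimum either one food covers both requirements or two foods hit both targets exactly; no other combination can be cheaper.
kale only: max(560/209, 295/115) = 2.679 servings → $2.01.
orange only: max(560/63, 295/59) = 8.889 servings → $3.11.
banana only: max(560/13, 295/10) = 43.08 servings → $6.46.
broccoli only: max(560/45, 295/75) = 12.44 servings → $14.93.
kale + orange with both targets exact would need a negative amount; discard.
kale + banana: the both-tight solution has a negative serving — not a feasible corner.
kale + broccoli with both targets exact would need a negative amount; discard.
orange + banana: the both-tight solution has a negative serving — not a feasible corner.
orange + broccoli: the both-tight solution has a negative serving — not a feasible corner.
banana + broccoli with both targets exact would need a negative amount; discard.
The minimum over all feasible corners is $2.01.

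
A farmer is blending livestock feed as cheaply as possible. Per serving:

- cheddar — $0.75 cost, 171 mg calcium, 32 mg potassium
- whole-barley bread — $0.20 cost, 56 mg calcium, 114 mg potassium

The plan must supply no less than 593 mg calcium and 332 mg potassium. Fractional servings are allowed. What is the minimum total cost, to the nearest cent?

cheddar only: max(593/171, 332/32) = 10.38 servings → $7.78.
whole-barley bread only: max(593/56, 332/114) = 10.59 servings → $2.12.
cheddar + whole-barley bread with both tight: 2.769 servings and 2.135 servings → $2.50.
So the least-cost plan costs $2.12.

$2.12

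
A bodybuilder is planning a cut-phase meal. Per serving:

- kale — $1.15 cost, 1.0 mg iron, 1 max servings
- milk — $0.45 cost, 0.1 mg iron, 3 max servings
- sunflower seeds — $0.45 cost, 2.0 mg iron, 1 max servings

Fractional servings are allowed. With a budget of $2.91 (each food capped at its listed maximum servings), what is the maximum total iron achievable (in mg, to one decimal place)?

Iron per dollar: sunflower seeds 4.444, kale 0.8696, milk 0.2222.
Take 1 serving of sunflower seeds: spends $0.45, +2.0 mg iron (running total 2.0 mg).
Take 1 serving of kale: spends $1.15, +1.0 mg iron (running total 3.0 mg).
Take 2.911 servings of milk: spends $1.31, +0.3 mg iron (running total 3.3 mg).
Greedy by best ratio exhausts the cost allowance optimally: 3.3 mg.

3.3 mg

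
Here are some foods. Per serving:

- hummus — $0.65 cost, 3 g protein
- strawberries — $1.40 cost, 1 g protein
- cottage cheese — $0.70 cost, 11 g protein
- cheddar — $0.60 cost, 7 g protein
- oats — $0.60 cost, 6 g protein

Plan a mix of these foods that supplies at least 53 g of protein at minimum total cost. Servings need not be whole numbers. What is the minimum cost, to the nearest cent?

$3.37

Cost per g of protein: cottage cheese $0.0636, cheddar $0.0857, oats $0.1000, hummus $0.2167, strawberries $1.4000.
With no serving limits, use only cottage cheese: 53 g / 11 g = 4.818 servings × $0.70 = $3.37.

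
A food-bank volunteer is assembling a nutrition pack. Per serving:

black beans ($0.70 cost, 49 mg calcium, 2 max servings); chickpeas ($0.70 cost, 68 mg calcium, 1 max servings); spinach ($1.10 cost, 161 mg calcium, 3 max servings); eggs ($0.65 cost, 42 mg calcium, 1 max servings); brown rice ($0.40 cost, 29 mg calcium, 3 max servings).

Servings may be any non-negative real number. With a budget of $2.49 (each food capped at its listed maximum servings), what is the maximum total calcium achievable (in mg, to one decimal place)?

Calcium per dollar: spinach 146.4, chickpeas 97.14, brown rice 72.5, black beans 70, eggs 64.62.
Take 2.264 servings of spinach: spends $2.49, +364.4 mg calcium (running total 364.4 mg).
Greedy by best ratio exhausts the cost allowance optimally: 364.4 mg.

364.4 mg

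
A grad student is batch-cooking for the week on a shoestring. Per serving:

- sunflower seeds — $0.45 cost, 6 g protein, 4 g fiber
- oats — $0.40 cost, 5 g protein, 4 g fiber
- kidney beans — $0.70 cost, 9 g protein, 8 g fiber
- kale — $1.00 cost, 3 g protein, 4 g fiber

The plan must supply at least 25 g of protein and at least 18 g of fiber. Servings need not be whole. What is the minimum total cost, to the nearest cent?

$1.89

Compare the cost at each extreme point of the feasible region.
sunflower seeds only: max(25/6, 18/4) = 4.5 servings → $2.02.
oats only: max(25/5, 18/4) = 5 servings → $2.00.
kidney beans only: max(25/9, 18/8) = 2.778 servings → $1.94.
kale only: max(25/3, 18/4) = 8.333 servings → $8.33.
sunflower seeds + oats with both tight: 2.5 servings and 2 servings → $1.93.
sunflower seeds + kidney beans with both tight: 3.167 servings and 0.6667 servings → $1.89.
sunflower seeds + kale with both tight: 3.833 servings and 0.6667 servings → $2.39.
oats + kidney beans: the both-tight solution has a negative serving — not a feasible corner.
oats + kale with both targets exact would need a negative amount; discard.
kidney beans + kale: intersection lies outside the first quadrant.
The minimum over all feasible corners is $1.89.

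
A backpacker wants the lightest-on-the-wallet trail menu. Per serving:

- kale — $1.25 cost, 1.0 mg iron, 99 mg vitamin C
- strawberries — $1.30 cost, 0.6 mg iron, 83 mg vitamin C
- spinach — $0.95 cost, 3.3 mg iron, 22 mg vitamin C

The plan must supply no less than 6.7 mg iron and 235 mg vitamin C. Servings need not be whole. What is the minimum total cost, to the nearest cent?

$3.91

With two linear requirements the optimum uses one or two foods; enumerate the corners.
kale only: max(6.7/1.0, 235/99) = 6.7 servings → $8.38.
strawberries only: max(6.7/0.6, 235/83) = 11.17 servings → $14.52.
spinach only: max(6.7/3.3, 235/22) = 10.68 servings → $10.15.
kale + strawberries with both targets exact would need a negative amount; discard.
kale + spinach with both tight: 2.061 servings and 1.406 servings → $3.91.
strawberries + spinach with both tight: 2.409 servings and 1.592 servings → $4.64.
Cheapest feasible corner: $3.91.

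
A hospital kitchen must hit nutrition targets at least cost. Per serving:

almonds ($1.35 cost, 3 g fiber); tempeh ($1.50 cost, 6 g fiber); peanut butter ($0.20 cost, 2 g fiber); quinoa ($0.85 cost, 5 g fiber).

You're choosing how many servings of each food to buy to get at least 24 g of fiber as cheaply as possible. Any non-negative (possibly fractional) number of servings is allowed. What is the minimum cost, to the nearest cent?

$2.40

Cost per g of fiber: peanut butter $0.1000, quinoa $0.1700, tempeh $0.2500, almonds $0.4500.
With no serving limits, use only peanut butter: 24 g / 2 g = 12 servings × $0.20 = $2.40.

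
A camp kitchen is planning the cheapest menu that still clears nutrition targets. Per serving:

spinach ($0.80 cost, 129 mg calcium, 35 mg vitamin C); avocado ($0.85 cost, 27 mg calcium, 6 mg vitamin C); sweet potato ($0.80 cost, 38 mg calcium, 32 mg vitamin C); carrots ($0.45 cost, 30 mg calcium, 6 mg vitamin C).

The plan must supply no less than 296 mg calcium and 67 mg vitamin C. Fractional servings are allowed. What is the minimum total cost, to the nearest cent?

$1.84

At the optimum either one food covers both requirements or two foods hit both targets exactly; no other combination can be cheaper.
spinach only: max(296/129, 67/35) = 2.295 servings → $1.84.
avocado only: max(296/27, 67/6) = 11.17 servings → $9.49.
sweet potato only: max(296/38, 67/32) = 7.789 servings → $6.23.
carrots only: max(296/30, 67/6) = 11.17 servings → $5.03.
spinach + avocado with both tight: 0.193 servings and 10.04 servings → $8.69.
spinach + sweet potato with both targets exact would need a negative amount; discard.
spinach + carrots with both tight: 0.8478 servings and 6.221 servings → $3.48.
avocado + sweet potato with both tight: 10.89 servings and 0.05189 servings → $9.30.
avocado + carrots: intersection lies outside the first quadrant.
sweet potato + carrots with both tight: 0.3197 servings and 9.462 servings → $4.51.
Cheapest feasible corner: $1.84.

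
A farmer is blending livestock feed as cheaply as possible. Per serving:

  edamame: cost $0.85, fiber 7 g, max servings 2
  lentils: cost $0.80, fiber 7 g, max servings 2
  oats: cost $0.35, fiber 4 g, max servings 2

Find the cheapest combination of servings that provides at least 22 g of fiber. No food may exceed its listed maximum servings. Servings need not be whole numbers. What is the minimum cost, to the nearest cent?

Cost per g of fiber: oats $0.0875, lentils $0.1143, edamame $0.1214.
Take 2 servings of oats: +8.0 g fiber for $0.70 (total $0.70, still need 14.0 g).
Take 2 servings of lentils: +14.0 g fiber for $1.60 (total $2.30, still need 0.0 g).
Filling from the cheapest source first is optimal under one linear minimum: $2.30.

$2.30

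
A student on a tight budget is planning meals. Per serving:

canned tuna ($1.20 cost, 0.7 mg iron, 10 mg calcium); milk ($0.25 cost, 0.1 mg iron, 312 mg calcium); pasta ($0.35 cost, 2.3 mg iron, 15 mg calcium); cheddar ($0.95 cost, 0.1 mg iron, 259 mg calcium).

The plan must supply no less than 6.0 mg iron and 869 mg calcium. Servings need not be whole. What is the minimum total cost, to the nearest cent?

$1.54

With two linear requirements the optimum uses one or two foods; enumerate the corners.
canned tuna only: max(6.0/0.7, 869/10) = 86.9 servings → $104.28.
milk only: max(6.0/0.1, 869/312) = 60 servings → $15.00.
pasta only: max(6.0/2.3, 869/15) = 57.93 servings → $20.28.
cheddar only: max(6.0/0.1, 869/259) = 60 servings → $57.00.
canned tuna + milk with both tight: 8.211 servings and 2.522 servings → $10.48.
canned tuna + pasta: intersection lies outside the first quadrant.
canned tuna + cheddar with both tight: 8.137 servings and 3.041 servings → $12.65.
milk + pasta with both tight: 2.665 servings and 2.493 servings → $1.54.
milk + cheddar with both targets exact would need a negative amount; discard.
pasta + cheddar with both tight: 2.469 servings and 3.212 servings → $3.92.
The minimum over all feasible corners is $1.54.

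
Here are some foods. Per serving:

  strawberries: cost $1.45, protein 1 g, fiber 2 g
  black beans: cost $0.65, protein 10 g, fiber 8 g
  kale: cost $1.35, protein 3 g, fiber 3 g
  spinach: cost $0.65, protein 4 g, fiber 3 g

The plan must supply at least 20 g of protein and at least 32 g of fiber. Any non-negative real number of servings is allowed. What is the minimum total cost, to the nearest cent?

strawberries only: max(20/1, 32/2) = 20 servings → $29.00.
black beans only: max(20/10, 32/8) = 4 servings → $2.60.
kale only: max(20/3, 32/3) = 10.67 servings → $14.40.
spinach only: max(20/4, 32/3) = 10.67 servings → $6.93.
strawberries + black beans with both tight: 13.33 servings and 0.6667 servings → $19.77.
strawberries + kale with both tight: 12 servings and 2.667 servings → $21.00.
strawberries + spinach with both tight: 13.6 servings and 1.6 servings → $20.76.
black beans + kale with both targets exact would need a negative amount; discard.
black beans + spinach: the both-tight solution has a negative serving — not a feasible corner.
kale + spinach: the both-tight solution has a negative serving — not a feasible corner.
So the least-cost plan costs $2.60.

$2.60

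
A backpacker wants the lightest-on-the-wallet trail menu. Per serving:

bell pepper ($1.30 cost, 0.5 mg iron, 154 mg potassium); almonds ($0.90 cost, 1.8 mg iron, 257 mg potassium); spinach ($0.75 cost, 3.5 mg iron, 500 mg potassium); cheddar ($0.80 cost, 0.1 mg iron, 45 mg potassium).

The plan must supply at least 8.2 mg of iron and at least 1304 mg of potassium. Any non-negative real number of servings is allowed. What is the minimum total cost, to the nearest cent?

$1.96

With two linear requirements the optimum uses one or two foods; enumerate the corners.
bell pepper only: max(8.2/0.5, 1304/154) = 16.4 servings → $21.32.
almonds only: max(8.2/1.8, 1304/257) = 5.074 servings → $4.57.
spinach only: max(8.2/3.5, 1304/500) = 2.608 servings → $1.96.
cheddar only: max(8.2/0.1, 1304/45) = 82 servings → $65.60.
bell pepper + almonds with both tight: 1.613 servings and 4.108 servings → $5.79.
bell pepper + spinach with both tight: 1.606 servings and 2.113 servings → $3.67.
bell pepper + cheddar: the both-tight solution has a negative serving — not a feasible corner.
almonds + spinach: intersection lies outside the first quadrant.
almonds + cheddar with both tight: 4.315 servings and 4.336 servings → $7.35.
spinach + cheddar with both tight: 2.22 servings and 4.316 servings → $5.12.
So the least-cost plan costs $1.96.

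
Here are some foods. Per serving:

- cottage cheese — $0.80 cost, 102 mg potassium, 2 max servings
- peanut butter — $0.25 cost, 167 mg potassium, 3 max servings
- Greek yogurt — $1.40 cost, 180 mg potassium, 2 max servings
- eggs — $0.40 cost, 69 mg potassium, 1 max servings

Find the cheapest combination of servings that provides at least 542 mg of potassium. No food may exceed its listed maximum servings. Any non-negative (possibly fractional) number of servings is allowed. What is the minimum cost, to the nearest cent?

$0.99

Cost per mg of potassium: peanut butter $0.0015, eggs $0.0058, Greek yogurt $0.0078, cottage cheese $0.0078.
Take 3 servings of peanut butter: +501.0 mg potassium for $0.75 (total $0.75, still need 41.0 mg).
Take 0.5942 servings of eggs: +41.0 mg potassium for $0.24 (total $0.99, still need 0.0 mg).
Filling from the cheapest source first is optimal under one linear minimum: $0.99.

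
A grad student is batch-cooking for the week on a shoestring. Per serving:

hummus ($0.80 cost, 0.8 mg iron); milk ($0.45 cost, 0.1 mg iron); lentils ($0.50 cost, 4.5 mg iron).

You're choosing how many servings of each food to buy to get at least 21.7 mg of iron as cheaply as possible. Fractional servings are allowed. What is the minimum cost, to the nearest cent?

$2.41

Cost per mg of iron: lentils $0.1111, hummus $1.0000, milk $4.5000.
With no serving limits, use only lentils: 21.7 mg / 4.5 mg = 4.822 servings × $0.50 = $2.41.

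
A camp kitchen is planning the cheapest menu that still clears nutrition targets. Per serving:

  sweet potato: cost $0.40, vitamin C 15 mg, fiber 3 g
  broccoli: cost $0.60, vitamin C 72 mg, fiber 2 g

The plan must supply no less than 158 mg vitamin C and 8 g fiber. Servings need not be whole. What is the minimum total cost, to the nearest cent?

$1.70

sweet potato only: max(158/15, 8/3) = 10.53 servings → $4.21.
broccoli only: max(158/72, 8/2) = 4 servings → $2.40.
sweet potato + broccoli with both tight: 1.398 servings and 1.903 servings → $1.70.
Cheapest feasible corner: $1.70.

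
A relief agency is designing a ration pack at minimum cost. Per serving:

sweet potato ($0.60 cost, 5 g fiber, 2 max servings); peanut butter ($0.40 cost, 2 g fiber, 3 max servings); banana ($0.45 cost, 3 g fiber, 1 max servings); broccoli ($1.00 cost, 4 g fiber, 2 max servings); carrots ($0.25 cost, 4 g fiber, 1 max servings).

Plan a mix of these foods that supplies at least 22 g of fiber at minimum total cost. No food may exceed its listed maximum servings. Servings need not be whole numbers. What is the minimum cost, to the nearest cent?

$2.90

Cost per g of fiber: carrots $0.0625, sweet potato $0.1200, banana $0.1500, peanut butter $0.2000, broccoli $0.2500.
Take 1 serving of carrots: +4.0 g fiber for $0.25 (total $0.25, still need 18.0 g).
Take 2 servings of sweet potato: +10.0 g fiber for $1.20 (total $1.45, still need 8.0 g).
Take 1 serving of banana: +3.0 g fiber for $0.45 (total $1.90, still need 5.0 g).
Take 2.5 servings of peanut butter: +5.0 g fiber for $1.00 (total $2.90, still need 0.0 g).
Filling from the cheapest source first is optimal under one linear minimum: $2.90.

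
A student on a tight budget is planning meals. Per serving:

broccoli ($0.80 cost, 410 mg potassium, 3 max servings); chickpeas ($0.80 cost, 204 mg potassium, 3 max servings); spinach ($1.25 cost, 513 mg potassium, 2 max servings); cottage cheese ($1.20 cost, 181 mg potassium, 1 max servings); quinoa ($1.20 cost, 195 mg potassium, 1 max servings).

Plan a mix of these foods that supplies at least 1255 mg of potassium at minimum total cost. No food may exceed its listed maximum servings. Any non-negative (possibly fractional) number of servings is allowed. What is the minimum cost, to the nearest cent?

$2.46

Cost per mg of potassium: broccoli $0.0020, spinach $0.0024, chickpeas $0.0039, quinoa $0.0062, cottage cheese $0.0066.
Take 3 servings of broccoli: +1230.0 mg potassium for $2.40 (total $2.40, still need 25.0 mg).
Take 0.04873 servings of spinach: +25.0 mg potassium for $0.06 (total $2.46, still need 0.0 mg).
Filling from the cheapest source first is optimal under one linear minimum: $2.46.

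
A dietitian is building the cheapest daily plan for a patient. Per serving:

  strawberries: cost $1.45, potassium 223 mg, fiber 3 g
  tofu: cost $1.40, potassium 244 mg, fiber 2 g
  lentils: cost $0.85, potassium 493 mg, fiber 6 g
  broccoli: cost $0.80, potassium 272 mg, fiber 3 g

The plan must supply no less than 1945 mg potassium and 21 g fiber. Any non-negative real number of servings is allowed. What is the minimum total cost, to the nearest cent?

$3.35

For a min-cost LP with two ≥-constraints, a basic feasible solution has at most two positive variables.
strawberries only: max(1945/223, 21/3) = 8.722 servings → $12.65.
tofu only: max(1945/244, 21/2) = 10.5 servings → $14.70.
lentils only: max(1945/493, 21/6) = 3.945 servings → $3.35.
broccoli only: max(1945/272, 21/3) = 7.151 servings → $5.72.
strawberries + tofu with both tight: 4.315 servings and 4.028 servings → $11.90.
strawberries + lentils: the both-tight solution has a negative serving — not a feasible corner.
strawberries + broccoli with both targets exact would need a negative amount; discard.
tofu + lentils with both tight: 2.755 servings and 2.582 servings → $6.05.
tofu + broccoli with both tight: 0.6543 servings and 6.564 servings → $6.17.
lentils + broccoli with both targets exact would need a negative amount; discard.
So the least-cost plan costs $3.35.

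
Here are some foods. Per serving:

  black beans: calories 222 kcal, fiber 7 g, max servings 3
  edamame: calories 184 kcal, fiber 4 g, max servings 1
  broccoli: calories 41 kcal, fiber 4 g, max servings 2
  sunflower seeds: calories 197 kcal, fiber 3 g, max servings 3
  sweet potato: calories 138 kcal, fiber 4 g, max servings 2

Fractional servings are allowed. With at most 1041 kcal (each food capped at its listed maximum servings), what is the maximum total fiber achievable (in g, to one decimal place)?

Fiber per kcal: broccoli 0.09756, black beans 0.03153, sweet potato 0.02899, edamame 0.02174, sunflower seeds 0.01523.
Take 2 servings of broccoli: uses 82 kcal, +8.0 g fiber (running total 8.0 g).
Take 3 servings of black beans: uses 666 kcal, +21.0 g fiber (running total 29.0 g).
Take 2 servings of sweet potato: uses 276 kcal, +8.0 g fiber (running total 37.0 g).
Take 0.09239 servings of edamame: uses 17 kcal, +0.4 g fiber (running total 37.4 g).
Greedy by best ratio exhausts the calories allowance optimally: 37.4 g.

37.4 g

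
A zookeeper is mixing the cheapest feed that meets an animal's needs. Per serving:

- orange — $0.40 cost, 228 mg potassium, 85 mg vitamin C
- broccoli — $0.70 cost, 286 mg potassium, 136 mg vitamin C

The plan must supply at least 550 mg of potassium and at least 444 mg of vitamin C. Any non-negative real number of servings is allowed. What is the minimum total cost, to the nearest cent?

The cheapest plan sits at a corner of the feasible region — with two constraints it uses at most two foods.
orange only: max(550/228, 444/85) = 5.224 servings → $2.09.
broccoli only: max(550/286, 444/136) = 3.265 servings → $2.29.
orange + broccoli: intersection lies outside the first quadrant.
The minimum over all feasible corners is $2.09.

$2.09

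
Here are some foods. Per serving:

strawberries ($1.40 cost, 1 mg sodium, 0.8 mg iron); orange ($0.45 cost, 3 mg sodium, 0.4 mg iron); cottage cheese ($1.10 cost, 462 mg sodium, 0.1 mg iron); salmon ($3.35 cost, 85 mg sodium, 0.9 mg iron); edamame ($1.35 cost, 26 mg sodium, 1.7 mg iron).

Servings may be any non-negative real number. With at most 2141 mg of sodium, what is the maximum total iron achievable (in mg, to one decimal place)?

1712.8 mg

Iron per mg sodium: strawberries 0.8, orange 0.1333, edamame 0.06538, salmon 0.01059, cottage cheese 0.0002165.
With no serving limits, spend the whole sodium allowance on strawberries: 2141 mg / 1 mg × 0.8 mg = 1712.8 mg.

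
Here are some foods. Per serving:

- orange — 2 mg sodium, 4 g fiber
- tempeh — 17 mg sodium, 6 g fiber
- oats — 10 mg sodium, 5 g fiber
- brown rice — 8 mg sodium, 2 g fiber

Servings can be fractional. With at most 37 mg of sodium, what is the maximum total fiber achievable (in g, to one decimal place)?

74.0 g

Fiber per mg sodium: orange 2, oats 0.5, tempeh 0.3529, brown rice 0.25.
With no serving limits, spend the whole sodium allowance on orange: 37 mg / 2 mg × 4 g = 74.0 g.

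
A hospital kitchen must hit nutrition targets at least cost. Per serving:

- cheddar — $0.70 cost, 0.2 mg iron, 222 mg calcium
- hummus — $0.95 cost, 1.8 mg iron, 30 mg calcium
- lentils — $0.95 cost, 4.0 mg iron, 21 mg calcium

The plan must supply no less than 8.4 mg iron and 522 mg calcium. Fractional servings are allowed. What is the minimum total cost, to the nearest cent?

The cheapest plan sits at a corner of the feasible region — with two constraints it uses at most two foods.
cheddar only: max(8.4/0.2, 522/222) = 42 servings → $29.40.
hummus only: max(8.4/1.8, 522/30) = 17.4 servings → $16.53.
lentils only: max(8.4/4.0, 522/21) = 24.86 servings → $23.61.
cheddar + hummus with both tight: 1.747 servings and 4.473 servings → $5.47.
cheddar + lentils with both tight: 2.163 servings and 1.992 servings → $3.41.
hummus + lentils: the both-tight solution has a negative serving — not a feasible corner.
So the least-cost plan costs $3.41.

$3.41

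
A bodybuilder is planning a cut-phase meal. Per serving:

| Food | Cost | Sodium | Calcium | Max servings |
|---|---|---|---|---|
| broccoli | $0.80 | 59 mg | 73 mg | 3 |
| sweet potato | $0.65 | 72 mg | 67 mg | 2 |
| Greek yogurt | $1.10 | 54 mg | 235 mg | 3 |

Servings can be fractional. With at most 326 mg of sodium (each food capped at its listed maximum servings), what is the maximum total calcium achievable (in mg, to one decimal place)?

Calcium per mg sodium: Greek yogurt 4.352, broccoli 1.237, sweet potato 0.9306.
Take 3 servings of Greek yogurt: uses 162 mg sodium, +705.0 mg calcium (running total 705.0 mg).
Take 2.78 servings of broccoli: uses 164 mg sodium, +202.9 mg calcium (running total 907.9 mg).
Greedy by best ratio exhausts the sodium allowance optimally: 907.9 mg.

907.9 mg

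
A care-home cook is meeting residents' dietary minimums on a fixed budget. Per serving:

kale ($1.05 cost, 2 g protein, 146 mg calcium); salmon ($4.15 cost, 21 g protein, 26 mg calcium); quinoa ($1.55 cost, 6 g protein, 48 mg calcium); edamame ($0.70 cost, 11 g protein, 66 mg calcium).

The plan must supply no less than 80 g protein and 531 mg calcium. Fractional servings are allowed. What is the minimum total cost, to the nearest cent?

$5.44

A basic optimal solution has at most two foods positive. Try each food alone and each pair with both targets met exactly.
kale only: max(80/2, 531/146) = 40 servings → $42.00.
salmon only: max(80/21, 531/26) = 20.42 servings → $84.76.
quinoa only: max(80/6, 531/48) = 13.33 servings → $20.67.
edamame only: max(80/11, 531/66) = 8.045 servings → $5.63.
kale + salmon with both tight: 3.01 servings and 3.523 servings → $17.78.
kale + quinoa: intersection lies outside the first quadrant.
kale + edamame with both tight: 0.3806 servings and 7.204 servings → $5.44.
salmon + quinoa with both tight: 0.7676 servings and 10.65 servings → $19.69.
salmon + edamame: intersection lies outside the first quadrant.
quinoa + edamame with both tight: 4.25 servings and 4.955 servings → $10.06.
So the least-cost plan costs $5.44.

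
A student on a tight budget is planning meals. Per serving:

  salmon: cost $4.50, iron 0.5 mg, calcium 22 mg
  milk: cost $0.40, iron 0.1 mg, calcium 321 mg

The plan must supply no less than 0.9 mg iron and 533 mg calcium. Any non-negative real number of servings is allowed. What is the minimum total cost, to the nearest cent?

A basic optimal solution has at most two foods positive. Try each food alone and each pair with both targets met exactly.
salmon only: max(0.9/0.5, 533/22) = 24.23 servings → $109.02.
milk only: max(0.9/0.1, 533/321) = 9 servings → $3.60.
salmon + milk with both tight: 1.488 servings and 1.558 servings → $7.32.
Cheapest feasible corner: $3.60.

$3.60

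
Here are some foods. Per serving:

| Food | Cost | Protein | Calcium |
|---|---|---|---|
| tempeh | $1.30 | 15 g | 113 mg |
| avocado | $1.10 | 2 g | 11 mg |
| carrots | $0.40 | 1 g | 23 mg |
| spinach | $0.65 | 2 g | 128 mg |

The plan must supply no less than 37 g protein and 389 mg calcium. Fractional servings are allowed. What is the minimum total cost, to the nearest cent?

$3.67

This is a tiny linear program; its minimum lies at a vertex of the feasible set. List the vertices and price them.
tempeh only: max(37/15, 389/113) = 3.442 servings → $4.48.
avocado only: max(37/2, 389/11) = 35.36 servings → $38.90.
carrots only: max(37/1, 389/23) = 37 servings → $14.80.
spinach only: max(37/2, 389/128) = 18.5 servings → $12.03.
tempeh + avocado: intersection lies outside the first quadrant.
tempeh + carrots with both tight: 1.991 servings and 7.129 servings → $5.44.
tempeh + spinach with both tight: 2.336 servings and 0.9764 servings → $3.67.
avocado + carrots with both tight: 13.2 servings and 10.6 servings → $18.76.
avocado + spinach with both tight: 16.91 servings and 1.585 servings → $19.64.
carrots + spinach with both targets exact would need a negative amount; discard.
So the least-cost plan costs $3.67.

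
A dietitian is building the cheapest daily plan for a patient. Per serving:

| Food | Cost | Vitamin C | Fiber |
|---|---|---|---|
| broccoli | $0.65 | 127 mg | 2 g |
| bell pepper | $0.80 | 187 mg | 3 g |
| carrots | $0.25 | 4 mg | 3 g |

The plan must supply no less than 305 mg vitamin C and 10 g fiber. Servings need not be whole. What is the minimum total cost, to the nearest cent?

$1.71

An LP optimum is at a vertex; with two nutrient constraints at most two foods are used. Check each candidate.
broccoli only: max(305/127, 10/2) = 5 servings → $3.25.
bell pepper only: max(305/187, 10/3) = 3.333 servings → $2.67.
carrots only: max(305/4, 10/3) = 76.25 servings → $19.06.
broccoli + bell pepper with both targets exact would need a negative amount; discard.
broccoli + carrots with both tight: 2.346 servings and 1.769 servings → $1.97.
bell pepper + carrots with both tight: 1.594 servings and 1.74 servings → $1.71.
The minimum over all feasible corners is $1.71.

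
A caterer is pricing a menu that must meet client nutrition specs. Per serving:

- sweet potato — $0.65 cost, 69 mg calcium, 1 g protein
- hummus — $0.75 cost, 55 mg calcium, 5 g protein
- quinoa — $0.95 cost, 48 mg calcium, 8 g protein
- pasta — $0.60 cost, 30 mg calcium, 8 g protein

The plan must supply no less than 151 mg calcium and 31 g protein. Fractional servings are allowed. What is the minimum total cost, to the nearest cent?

Two binding constraints pin down two serving amounts, so the optimal mix uses at most two foods. The candidates are each food alone (scaled to the tighter of calcium/protein) and each pair with both constraints tight.
sweet potato only: max(151/69, 31/1) = 31 servings → $20.15.
hummus only: max(151/55, 31/5) = 6.2 servings → $4.65.
quinoa only: max(151/48, 31/8) = 3.875 servings → $3.68.
pasta only: max(151/30, 31/8) = 5.033 servings → $3.02.
sweet potato + hummus with both targets exact would need a negative amount; discard.
sweet potato + quinoa: the both-tight solution has a negative serving — not a feasible corner.
sweet potato + pasta with both tight: 0.5326 servings and 3.808 servings → $2.63.
hummus + quinoa with both targets exact would need a negative amount; discard.
hummus + pasta with both tight: 0.9586 servings and 3.276 servings → $2.68.
quinoa + pasta with both tight: 1.931 servings and 1.944 servings → $3.00.
Cheapest feasible corner: $2.63.

$2.63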